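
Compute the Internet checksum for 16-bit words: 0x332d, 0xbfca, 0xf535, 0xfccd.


Sum all words (with carry folding):
+ 0x332d = 0x332d
+ 0xbfca = 0xf2f7
+ 0xf535 = 0xe82d
+ 0xfccd = 0xe4fb
One's complement: ~0xe4fb
Checksum = 0x1b04


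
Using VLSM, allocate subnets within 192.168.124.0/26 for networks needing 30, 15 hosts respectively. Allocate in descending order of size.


30 hosts -> /27 (30 usable): 192.168.124.0/27
15 hosts -> /27 (30 usable): 192.168.124.32/27
Allocation: 192.168.124.0/27 (30 hosts, 30 usable); 192.168.124.32/27 (15 hosts, 30 usable)


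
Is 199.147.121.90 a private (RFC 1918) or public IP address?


RFC 1918 private ranges:
  10.0.0.0/8 (10.0.0.0 - 10.255.255.255)
  172.16.0.0/12 (172.16.0.0 - 172.31.255.255)
  192.168.0.0/16 (192.168.0.0 - 192.168.255.255)
Public (not in any RFC 1918 range)


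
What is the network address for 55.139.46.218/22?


IP:   00110111.10001011.00101110.11011010
Mask: 11111111.11111111.11111100.00000000
AND operation:
Net:  00110111.10001011.00101100.00000000
Network: 55.139.44.0/22


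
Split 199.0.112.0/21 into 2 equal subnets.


New prefix = 21 + 1 = 22
Each subnet has 1024 addresses
  199.0.112.0/22
  199.0.116.0/22
Subnets: 199.0.112.0/22, 199.0.116.0/22


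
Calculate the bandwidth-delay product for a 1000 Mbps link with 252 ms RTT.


BDP = bandwidth * RTT
= 1000 Mbps * 252 ms
= 1000 * 1e6 * 252 / 1000 bits
= 252000000 bits
= 31500000 bytes
= 30761.7188 KB
BDP = 252000000 bits (31500000 bytes)


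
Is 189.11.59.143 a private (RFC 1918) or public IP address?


RFC 1918 private ranges:
  10.0.0.0/8 (10.0.0.0 - 10.255.255.255)
  172.16.0.0/12 (172.16.0.0 - 172.31.255.255)
  192.168.0.0/16 (192.168.0.0 - 192.168.255.255)
Public (not in any RFC 1918 range)


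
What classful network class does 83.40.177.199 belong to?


First octet: 83
Binary: 01010011
0xxxxxxx -> Class A (1-126)
Class A, default mask 255.0.0.0 (/8)


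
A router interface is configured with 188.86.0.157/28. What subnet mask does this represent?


/28 means 28 network bits, 4 host bits
Binary: 11111111111111111111111111110000
Mask: 255.255.255.240


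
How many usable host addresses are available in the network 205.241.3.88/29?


Host bits = 32 - 29 = 3
Total addresses = 2^3 = 8
Usable = total - 2 (network and broadcast)
Usable hosts: 6


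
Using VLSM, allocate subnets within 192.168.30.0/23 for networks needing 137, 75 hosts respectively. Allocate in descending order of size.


137 hosts -> /24 (254 usable): 192.168.30.0/24
75 hosts -> /25 (126 usable): 192.168.31.0/25
Allocation: 192.168.30.0/24 (137 hosts, 254 usable); 192.168.31.0/25 (75 hosts, 126 usable)


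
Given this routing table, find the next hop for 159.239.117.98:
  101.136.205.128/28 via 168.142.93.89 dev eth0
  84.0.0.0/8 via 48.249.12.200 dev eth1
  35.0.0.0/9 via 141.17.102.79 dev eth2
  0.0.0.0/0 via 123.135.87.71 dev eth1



Longest prefix match for 159.239.117.98:
  /28 101.136.205.128: no
  /8 84.0.0.0: no
  /9 35.0.0.0: no
  /0 0.0.0.0: MATCH
Selected: next-hop 123.135.87.71 via eth1 (matched /0)


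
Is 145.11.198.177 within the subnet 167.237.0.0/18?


Subnet network: 167.237.0.0
Test IP AND mask: 145.11.192.0
No, 145.11.198.177 is not in 167.237.0.0/18


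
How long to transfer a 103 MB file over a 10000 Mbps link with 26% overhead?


Effective throughput = 10000 * (1 - 26/100) = 7400 Mbps
File size in Mb = 103 * 8 = 824 Mb
Time = 824 / 7400
Time = 0.1114 seconds


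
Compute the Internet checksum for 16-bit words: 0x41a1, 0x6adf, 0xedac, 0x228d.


Sum all words (with carry folding):
+ 0x41a1 = 0x41a1
+ 0x6adf = 0xac80
+ 0xedac = 0x9a2d
+ 0x228d = 0xbcba
One's complement: ~0xbcba
Checksum = 0x4345


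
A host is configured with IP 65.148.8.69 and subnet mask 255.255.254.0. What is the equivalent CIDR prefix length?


Binary: 11111111.11111111.11111110.00000000
Count leading 1s
Prefix: /23


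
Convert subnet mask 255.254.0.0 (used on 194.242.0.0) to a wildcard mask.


Subnet mask: 255.254.0.0
Wildcard = 255.255.255.255 - subnet mask
255 - 255 = 0
255 - 254 = 1
255 - 0 = 255
255 - 0 = 255
Wildcard: 0.1.255.255


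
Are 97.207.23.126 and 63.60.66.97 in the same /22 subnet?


Mask: 255.255.252.0
97.207.23.126 AND mask = 97.207.20.0
63.60.66.97 AND mask = 63.60.64.0
No, different subnets (97.207.20.0 vs 63.60.64.0)


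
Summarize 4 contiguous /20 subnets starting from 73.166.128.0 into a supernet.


Original prefix: /20
Number of subnets: 4 = 2^2
New prefix = 20 - 2 = 18
Supernet: 73.166.128.0/18


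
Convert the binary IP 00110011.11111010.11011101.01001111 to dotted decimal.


00110011 = 51
11111010 = 250
11011101 = 221
01001111 = 79
IP: 51.250.221.79


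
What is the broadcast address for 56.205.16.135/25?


Network: 56.205.16.128/25
Host bits = 7
Set all host bits to 1:
Broadcast: 56.205.16.255


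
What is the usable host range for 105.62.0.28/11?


Network: 105.32.0.0
Broadcast: 105.63.255.255
First usable = network + 1
Last usable = broadcast - 1
Range: 105.32.0.1 to 105.63.255.254


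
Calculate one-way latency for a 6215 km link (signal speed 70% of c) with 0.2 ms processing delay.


Speed = 0.7 * 3e5 km/s = 210000 km/s
Propagation delay = 6215 / 210000 = 0.0296 s = 29.5952 ms
Processing delay = 0.2 ms
Total one-way latency = 29.7952 ms


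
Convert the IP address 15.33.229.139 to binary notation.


15 = 00001111
33 = 00100001
229 = 11100101
139 = 10001011
Binary: 00001111.00100001.11100101.10001011


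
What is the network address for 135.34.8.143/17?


IP:   10000111.00100010.00001000.10001111
Mask: 11111111.11111111.10000000.00000000
AND operation:
Net:  10000111.00100010.00000000.00000000
Network: 135.34.0.0/17


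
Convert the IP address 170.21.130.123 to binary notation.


170 = 10101010
21 = 00010101
130 = 10000010
123 = 01111011
Binary: 10101010.00010101.10000010.01111011


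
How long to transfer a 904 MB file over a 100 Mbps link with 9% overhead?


Effective throughput = 100 * (1 - 9/100) = 91 Mbps
File size in Mb = 904 * 8 = 7232 Mb
Time = 7232 / 91
Time = 79.4725 seconds


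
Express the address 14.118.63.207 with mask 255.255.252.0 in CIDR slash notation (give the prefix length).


Binary: 11111111.11111111.11111100.00000000
Count leading 1s
Prefix: /22


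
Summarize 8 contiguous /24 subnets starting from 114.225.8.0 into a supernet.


Original prefix: /24
Number of subnets: 8 = 2^3
New prefix = 24 - 3 = 21
Supernet: 114.225.8.0/21


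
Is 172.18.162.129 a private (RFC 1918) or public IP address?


RFC 1918 private ranges:
  10.0.0.0/8 (10.0.0.0 - 10.255.255.255)
  172.16.0.0/12 (172.16.0.0 - 172.31.255.255)
  192.168.0.0/16 (192.168.0.0 - 192.168.255.255)
Private (in 172.16.0.0/12)


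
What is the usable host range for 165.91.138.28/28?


Network: 165.91.138.16
Broadcast: 165.91.138.31
First usable = network + 1
Last usable = broadcast - 1
Range: 165.91.138.17 to 165.91.138.30


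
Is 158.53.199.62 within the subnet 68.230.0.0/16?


Subnet network: 68.230.0.0
Test IP AND mask: 158.53.0.0
No, 158.53.199.62 is not in 68.230.0.0/16


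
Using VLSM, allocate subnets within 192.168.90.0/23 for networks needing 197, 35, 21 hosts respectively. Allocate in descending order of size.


197 hosts -> /24 (254 usable): 192.168.90.0/24
35 hosts -> /26 (62 usable): 192.168.91.0/26
21 hosts -> /27 (30 usable): 192.168.91.64/27
Allocation: 192.168.90.0/24 (197 hosts, 254 usable); 192.168.91.0/26 (35 hosts, 62 usable); 192.168.91.64/27 (21 hosts, 30 usable)


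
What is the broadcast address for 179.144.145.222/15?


Network: 179.144.0.0/15
Host bits = 17
Set all host bits to 1:
Broadcast: 179.145.255.255


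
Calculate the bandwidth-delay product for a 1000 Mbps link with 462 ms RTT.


BDP = bandwidth * RTT
= 1000 Mbps * 462 ms
= 1000 * 1e6 * 462 / 1000 bits
= 462000000 bits
= 57750000 bytes
= 56396.4844 KB
BDP = 462000000 bits (57750000 bytes)


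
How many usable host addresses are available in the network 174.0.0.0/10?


Host bits = 32 - 10 = 22
Total addresses = 2^22 = 4194304
Usable = total - 2 (network and broadcast)
Usable hosts: 4194302


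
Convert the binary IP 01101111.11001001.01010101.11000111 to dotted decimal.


01101111 = 111
11001001 = 201
01010101 = 85
11000111 = 199
IP: 111.201.85.199


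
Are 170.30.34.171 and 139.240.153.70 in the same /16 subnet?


Mask: 255.255.0.0
170.30.34.171 AND mask = 170.30.0.0
139.240.153.70 AND mask = 139.240.0.0
No, different subnets (170.30.0.0 vs 139.240.0.0)


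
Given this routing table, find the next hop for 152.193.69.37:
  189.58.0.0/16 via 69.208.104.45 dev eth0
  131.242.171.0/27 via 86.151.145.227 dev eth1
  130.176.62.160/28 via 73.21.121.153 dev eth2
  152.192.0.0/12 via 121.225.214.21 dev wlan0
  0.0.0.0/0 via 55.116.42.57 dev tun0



Longest prefix match for 152.193.69.37:
  /16 189.58.0.0: no
  /27 131.242.171.0: no
  /28 130.176.62.160: no
  /12 152.192.0.0: MATCH
  /0 0.0.0.0: MATCH
Selected: next-hop 121.225.214.21 via wlan0 (matched /12)


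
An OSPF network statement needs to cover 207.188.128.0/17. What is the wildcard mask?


Subnet mask: 255.255.128.0
Wildcard = 255.255.255.255 - subnet mask
255 - 255 = 0
255 - 255 = 0
255 - 128 = 127
255 - 0 = 255
Wildcard: 0.0.127.255


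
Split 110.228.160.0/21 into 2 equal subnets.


New prefix = 21 + 1 = 22
Each subnet has 1024 addresses
  110.228.160.0/22
  110.228.164.0/22
Subnets: 110.228.160.0/22, 110.228.164.0/22


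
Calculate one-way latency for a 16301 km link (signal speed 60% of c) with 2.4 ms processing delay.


Speed = 0.6 * 3e5 km/s = 180000 km/s
Propagation delay = 16301 / 180000 = 0.0906 s = 90.5611 ms
Processing delay = 2.4 ms
Total one-way latency = 92.9611 ms


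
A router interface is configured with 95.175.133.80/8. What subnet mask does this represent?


/8 means 8 network bits, 24 host bits
Binary: 11111111000000000000000000000000
Mask: 255.0.0.0


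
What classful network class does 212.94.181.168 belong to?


First octet: 212
Binary: 11010100
110xxxxx -> Class C (192-223)
Class C, default mask 255.255.255.0 (/24)


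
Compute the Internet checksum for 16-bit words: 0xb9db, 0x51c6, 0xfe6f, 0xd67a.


Sum all words (with carry folding):
+ 0xb9db = 0xb9db
+ 0x51c6 = 0x0ba2
+ 0xfe6f = 0x0a12
+ 0xd67a = 0xe08c
One's complement: ~0xe08c
Checksum = 0x1f73


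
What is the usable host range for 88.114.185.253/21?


Network: 88.114.184.0
Broadcast: 88.114.191.255
First usable = network + 1
Last usable = broadcast - 1
Range: 88.114.184.1 to 88.114.191.254


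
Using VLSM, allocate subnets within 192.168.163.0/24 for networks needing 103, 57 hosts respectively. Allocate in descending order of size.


103 hosts -> /25 (126 usable): 192.168.163.0/25
57 hosts -> /26 (62 usable): 192.168.163.128/26
Allocation: 192.168.163.0/25 (103 hosts, 126 usable); 192.168.163.128/26 (57 hosts, 62 usable)


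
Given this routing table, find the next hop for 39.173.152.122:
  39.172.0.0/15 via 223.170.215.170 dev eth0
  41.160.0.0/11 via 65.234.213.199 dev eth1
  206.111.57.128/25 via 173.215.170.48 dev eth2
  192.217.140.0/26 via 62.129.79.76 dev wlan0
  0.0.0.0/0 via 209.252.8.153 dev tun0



Longest prefix match for 39.173.152.122:
  /15 39.172.0.0: MATCH
  /11 41.160.0.0: no
  /25 206.111.57.128: no
  /26 192.217.140.0: no
  /0 0.0.0.0: MATCH
Selected: next-hop 223.170.215.170 via eth0 (matched /15)


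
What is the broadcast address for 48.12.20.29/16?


Network: 48.12.0.0/16
Host bits = 16
Set all host bits to 1:
Broadcast: 48.12.255.255


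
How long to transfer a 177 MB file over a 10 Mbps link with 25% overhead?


Effective throughput = 10 * (1 - 25/100) = 7.5 Mbps
File size in Mb = 177 * 8 = 1416 Mb
Time = 1416 / 7.5
Time = 188.8 seconds


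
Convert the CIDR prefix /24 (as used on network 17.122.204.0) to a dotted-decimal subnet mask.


/24 means 24 network bits, 8 host bits
Binary: 11111111111111111111111100000000
Mask: 255.255.255.0


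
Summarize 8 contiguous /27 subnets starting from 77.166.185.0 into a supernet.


Original prefix: /27
Number of subnets: 8 = 2^3
New prefix = 27 - 3 = 24
Supernet: 77.166.185.0/24


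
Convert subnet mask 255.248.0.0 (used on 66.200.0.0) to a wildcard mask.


Subnet mask: 255.248.0.0
Wildcard = 255.255.255.255 - subnet mask
255 - 255 = 0
255 - 248 = 7
255 - 0 = 255
255 - 0 = 255
Wildcard: 0.7.255.255


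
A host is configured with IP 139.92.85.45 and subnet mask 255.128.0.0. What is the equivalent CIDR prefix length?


Binary: 11111111.10000000.00000000.00000000
Count leading 1s
Prefix: /9


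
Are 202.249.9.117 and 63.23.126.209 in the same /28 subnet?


Mask: 255.255.255.240
202.249.9.117 AND mask = 202.249.9.112
63.23.126.209 AND mask = 63.23.126.208
No, different subnets (202.249.9.112 vs 63.23.126.208)


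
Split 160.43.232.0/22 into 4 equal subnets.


New prefix = 22 + 2 = 24
Each subnet has 256 addresses
  160.43.232.0/24
  160.43.233.0/24
  160.43.234.0/24
  160.43.235.0/24
Subnets: 160.43.232.0/24, 160.43.233.0/24, 160.43.234.0/24, 160.43.235.0/24


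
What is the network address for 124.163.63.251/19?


IP:   01111100.10100011.00111111.11111011
Mask: 11111111.11111111.11100000.00000000
AND operation:
Net:  01111100.10100011.00100000.00000000
Network: 124.163.32.0/19


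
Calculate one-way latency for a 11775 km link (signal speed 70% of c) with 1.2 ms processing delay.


Speed = 0.7 * 3e5 km/s = 210000 km/s
Propagation delay = 11775 / 210000 = 0.0561 s = 56.0714 ms
Processing delay = 1.2 ms
Total one-way latency = 57.2714 ms


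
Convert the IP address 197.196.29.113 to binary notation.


197 = 11000101
196 = 11000100
29 = 00011101
113 = 01110001
Binary: 11000101.11000100.00011101.01110001


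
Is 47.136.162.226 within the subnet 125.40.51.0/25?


Subnet network: 125.40.51.0
Test IP AND mask: 47.136.162.128
No, 47.136.162.226 is not in 125.40.51.0/25


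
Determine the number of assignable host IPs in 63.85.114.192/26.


Host bits = 32 - 26 = 6
Total addresses = 2^6 = 64
Usable = total - 2 (network and broadcast)
Usable hosts: 62


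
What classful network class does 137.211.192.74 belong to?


First octet: 137
Binary: 10001001
10xxxxxx -> Class B (128-191)
Class B, default mask 255.255.0.0 (/16)


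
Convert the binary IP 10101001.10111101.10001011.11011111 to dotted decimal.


10101001 = 169
10111101 = 189
10001011 = 139
11011111 = 223
IP: 169.189.139.223


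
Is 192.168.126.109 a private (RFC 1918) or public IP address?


RFC 1918 private ranges:
  10.0.0.0/8 (10.0.0.0 - 10.255.255.255)
  172.16.0.0/12 (172.16.0.0 - 172.31.255.255)
  192.168.0.0/16 (192.168.0.0 - 192.168.255.255)
Private (in 192.168.0.0/16)


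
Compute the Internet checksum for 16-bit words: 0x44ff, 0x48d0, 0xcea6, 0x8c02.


Sum all words (with carry folding):
+ 0x44ff = 0x44ff
+ 0x48d0 = 0x8dcf
+ 0xcea6 = 0x5c76
+ 0x8c02 = 0xe878
One's complement: ~0xe878
Checksum = 0x1787


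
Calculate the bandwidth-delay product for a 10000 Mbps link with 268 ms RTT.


BDP = bandwidth * RTT
= 10000 Mbps * 268 ms
= 10000 * 1e6 * 268 / 1000 bits
= 2680000000 bits
= 335000000 bytes
= 327148.4375 KB
BDP = 2680000000 bits (335000000 bytes)


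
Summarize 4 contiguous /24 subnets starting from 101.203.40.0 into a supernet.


Original prefix: /24
Number of subnets: 4 = 2^2
New prefix = 24 - 2 = 22
Supernet: 101.203.40.0/22


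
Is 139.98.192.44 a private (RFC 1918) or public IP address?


RFC 1918 private ranges:
  10.0.0.0/8 (10.0.0.0 - 10.255.255.255)
  172.16.0.0/12 (172.16.0.0 - 172.31.255.255)
  192.168.0.0/16 (192.168.0.0 - 192.168.255.255)
Public (not in any RFC 1918 range)


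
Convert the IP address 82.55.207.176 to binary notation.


82 = 01010010
55 = 00110111
207 = 11001111
176 = 10110000
Binary: 01010010.00110111.11001111.10110000


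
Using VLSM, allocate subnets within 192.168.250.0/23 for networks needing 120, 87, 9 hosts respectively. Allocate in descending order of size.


120 hosts -> /25 (126 usable): 192.168.250.0/25
87 hosts -> /25 (126 usable): 192.168.250.128/25
9 hosts -> /28 (14 usable): 192.168.251.0/28
Allocation: 192.168.250.0/25 (120 hosts, 126 usable); 192.168.250.128/25 (87 hosts, 126 usable); 192.168.251.0/28 (9 hosts, 14 usable)


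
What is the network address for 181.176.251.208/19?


IP:   10110101.10110000.11111011.11010000
Mask: 11111111.11111111.11100000.00000000
AND operation:
Net:  10110101.10110000.11100000.00000000
Network: 181.176.224.0/19


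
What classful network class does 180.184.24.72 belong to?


First octet: 180
Binary: 10110100
10xxxxxx -> Class B (128-191)
Class B, default mask 255.255.0.0 (/16)


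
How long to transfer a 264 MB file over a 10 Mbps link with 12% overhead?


Effective throughput = 10 * (1 - 12/100) = 8.8 Mbps
File size in Mb = 264 * 8 = 2112 Mb
Time = 2112 / 8.8
Time = 240.0 seconds


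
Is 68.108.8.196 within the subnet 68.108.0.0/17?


Subnet network: 68.108.0.0
Test IP AND mask: 68.108.0.0
Yes, 68.108.8.196 is in 68.108.0.0/17


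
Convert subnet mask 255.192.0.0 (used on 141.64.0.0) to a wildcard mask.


Subnet mask: 255.192.0.0
Wildcard = 255.255.255.255 - subnet mask
255 - 255 = 0
255 - 192 = 63
255 - 0 = 255
255 - 0 = 255
Wildcard: 0.63.255.255


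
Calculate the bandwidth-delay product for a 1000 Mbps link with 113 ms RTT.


BDP = bandwidth * RTT
= 1000 Mbps * 113 ms
= 1000 * 1e6 * 113 / 1000 bits
= 113000000 bits
= 14125000 bytes
= 13793.9453 KB
BDP = 113000000 bits (14125000 bytes)


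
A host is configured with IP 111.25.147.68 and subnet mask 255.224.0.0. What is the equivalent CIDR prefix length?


Binary: 11111111.11100000.00000000.00000000
Count leading 1s
Prefix: /11


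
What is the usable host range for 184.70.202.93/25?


Network: 184.70.202.0
Broadcast: 184.70.202.127
First usable = network + 1
Last usable = broadcast - 1
Range: 184.70.202.1 to 184.70.202.126


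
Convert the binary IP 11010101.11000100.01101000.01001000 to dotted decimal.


11010101 = 213
11000100 = 196
01101000 = 104
01001000 = 72
IP: 213.196.104.72


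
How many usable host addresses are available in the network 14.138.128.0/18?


Host bits = 32 - 18 = 14
Total addresses = 2^14 = 16384
Usable = total - 2 (network and broadcast)
Usable hosts: 16382


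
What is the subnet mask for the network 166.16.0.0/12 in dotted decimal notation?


/12 means 12 network bits, 20 host bits
Binary: 11111111111100000000000000000000
Mask: 255.240.0.0


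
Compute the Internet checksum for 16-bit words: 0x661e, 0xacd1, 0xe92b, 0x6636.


Sum all words (with carry folding):
+ 0x661e = 0x661e
+ 0xacd1 = 0x12f0
+ 0xe92b = 0xfc1b
+ 0x6636 = 0x6252
One's complement: ~0x6252
Checksum = 0x9dad


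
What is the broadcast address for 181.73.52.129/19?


Network: 181.73.32.0/19
Host bits = 13
Set all host bits to 1:
Broadcast: 181.73.63.255


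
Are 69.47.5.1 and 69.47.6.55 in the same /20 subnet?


Mask: 255.255.240.0
69.47.5.1 AND mask = 69.47.0.0
69.47.6.55 AND mask = 69.47.0.0
Yes, same subnet (69.47.0.0)


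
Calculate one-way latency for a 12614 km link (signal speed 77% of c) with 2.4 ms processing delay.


Speed = 0.77 * 3e5 km/s = 231000 km/s
Propagation delay = 12614 / 231000 = 0.0546 s = 54.6061 ms
Processing delay = 2.4 ms
Total one-way latency = 57.0061 ms


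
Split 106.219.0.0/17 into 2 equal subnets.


New prefix = 17 + 1 = 18
Each subnet has 16384 addresses
  106.219.0.0/18
  106.219.64.0/18
Subnets: 106.219.0.0/18, 106.219.64.0/18


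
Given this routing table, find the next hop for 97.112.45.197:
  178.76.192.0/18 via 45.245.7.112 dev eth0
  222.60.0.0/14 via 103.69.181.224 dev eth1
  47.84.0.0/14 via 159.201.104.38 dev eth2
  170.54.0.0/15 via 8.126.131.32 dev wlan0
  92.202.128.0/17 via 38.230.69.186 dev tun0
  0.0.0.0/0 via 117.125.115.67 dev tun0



Longest prefix match for 97.112.45.197:
  /18 178.76.192.0: no
  /14 222.60.0.0: no
  /14 47.84.0.0: no
  /15 170.54.0.0: no
  /17 92.202.128.0: no
  /0 0.0.0.0: MATCH
Selected: next-hop 117.125.115.67 via tun0 (matched /0)


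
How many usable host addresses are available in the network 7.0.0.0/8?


Host bits = 32 - 8 = 24
Total addresses = 2^24 = 16777216
Usable = total - 2 (network and broadcast)
Usable hosts: 16777214


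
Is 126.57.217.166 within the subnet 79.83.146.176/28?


Subnet network: 79.83.146.176
Test IP AND mask: 126.57.217.160
No, 126.57.217.166 is not in 79.83.146.176/28


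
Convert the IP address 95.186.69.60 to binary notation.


95 = 01011111
186 = 10111010
69 = 01000101
60 = 00111100
Binary: 01011111.10111010.01000101.00111100


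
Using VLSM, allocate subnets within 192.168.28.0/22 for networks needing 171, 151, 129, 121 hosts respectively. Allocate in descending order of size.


171 hosts -> /24 (254 usable): 192.168.28.0/24
151 hosts -> /24 (254 usable): 192.168.29.0/24
129 hosts -> /24 (254 usable): 192.168.30.0/24
121 hosts -> /25 (126 usable): 192.168.31.0/25
Allocation: 192.168.28.0/24 (171 hosts, 254 usable); 192.168.29.0/24 (151 hosts, 254 usable); 192.168.30.0/24 (129 hosts, 254 usable); 192.168.31.0/25 (121 hosts, 126 usable)


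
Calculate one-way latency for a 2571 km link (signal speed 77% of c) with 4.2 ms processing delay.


Speed = 0.77 * 3e5 km/s = 231000 km/s
Propagation delay = 2571 / 231000 = 0.0111 s = 11.1299 ms
Processing delay = 4.2 ms
Total one-way latency = 15.3299 ms


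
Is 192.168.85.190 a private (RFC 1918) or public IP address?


RFC 1918 private ranges:
  10.0.0.0/8 (10.0.0.0 - 10.255.255.255)
  172.16.0.0/12 (172.16.0.0 - 172.31.255.255)
  192.168.0.0/16 (192.168.0.0 - 192.168.255.255)
Private (in 192.168.0.0/16)


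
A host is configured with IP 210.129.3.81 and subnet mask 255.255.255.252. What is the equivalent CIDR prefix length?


Binary: 11111111.11111111.11111111.11111100
Count leading 1s
Prefix: /30


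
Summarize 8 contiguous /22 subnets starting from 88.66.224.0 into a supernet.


Original prefix: /22
Number of subnets: 8 = 2^3
New prefix = 22 - 3 = 19
Supernet: 88.66.224.0/19


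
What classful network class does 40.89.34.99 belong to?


First octet: 40
Binary: 00101000
0xxxxxxx -> Class A (1-126)
Class A, default mask 255.0.0.0 (/8)


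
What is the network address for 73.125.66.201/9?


IP:   01001001.01111101.01000010.11001001
Mask: 11111111.10000000.00000000.00000000
AND operation:
Net:  01001001.00000000.00000000.00000000
Network: 73.0.0.0/9


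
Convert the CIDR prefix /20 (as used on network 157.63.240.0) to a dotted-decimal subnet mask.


/20 means 20 network bits, 12 host bits
Binary: 11111111111111111111000000000000
Mask: 255.255.240.0


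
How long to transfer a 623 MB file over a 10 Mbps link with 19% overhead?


Effective throughput = 10 * (1 - 19/100) = 8.1 Mbps
File size in Mb = 623 * 8 = 4984 Mb
Time = 4984 / 8.1
Time = 615.3086 seconds


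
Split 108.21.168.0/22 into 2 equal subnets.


New prefix = 22 + 1 = 23
Each subnet has 512 addresses
  108.21.168.0/23
  108.21.170.0/23
Subnets: 108.21.168.0/23, 108.21.170.0/23


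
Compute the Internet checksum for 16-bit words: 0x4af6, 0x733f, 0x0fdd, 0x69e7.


Sum all words (with carry folding):
+ 0x4af6 = 0x4af6
+ 0x733f = 0xbe35
+ 0x0fdd = 0xce12
+ 0x69e7 = 0x37fa
One's complement: ~0x37fa
Checksum = 0xc805


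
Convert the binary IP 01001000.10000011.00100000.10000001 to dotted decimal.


01001000 = 72
10000011 = 131
00100000 = 32
10000001 = 129
IP: 72.131.32.129


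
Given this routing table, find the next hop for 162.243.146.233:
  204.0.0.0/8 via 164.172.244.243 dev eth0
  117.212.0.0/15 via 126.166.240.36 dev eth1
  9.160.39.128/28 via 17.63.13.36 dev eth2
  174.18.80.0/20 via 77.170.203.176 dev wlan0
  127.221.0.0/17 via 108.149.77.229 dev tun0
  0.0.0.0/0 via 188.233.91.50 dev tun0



Longest prefix match for 162.243.146.233:
  /8 204.0.0.0: no
  /15 117.212.0.0: no
  /28 9.160.39.128: no
  /20 174.18.80.0: no
  /17 127.221.0.0: no
  /0 0.0.0.0: MATCH
Selected: next-hop 188.233.91.50 via tun0 (matched /0)


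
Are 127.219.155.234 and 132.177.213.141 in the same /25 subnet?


Mask: 255.255.255.128
127.219.155.234 AND mask = 127.219.155.128
132.177.213.141 AND mask = 132.177.213.128
No, different subnets (127.219.155.128 vs 132.177.213.128)


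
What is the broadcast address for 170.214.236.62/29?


Network: 170.214.236.56/29
Host bits = 3
Set all host bits to 1:
Broadcast: 170.214.236.63


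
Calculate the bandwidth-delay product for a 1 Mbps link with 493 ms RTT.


BDP = bandwidth * RTT
= 1 Mbps * 493 ms
= 1 * 1e6 * 493 / 1000 bits
= 493000 bits
= 61625 bytes
= 60.1807 KB
BDP = 493000 bits (61625 bytes)


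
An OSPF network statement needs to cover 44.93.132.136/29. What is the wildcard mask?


Subnet mask: 255.255.255.248
Wildcard = 255.255.255.255 - subnet mask
255 - 255 = 0
255 - 255 = 0
255 - 255 = 0
255 - 248 = 7
Wildcard: 0.0.0.7


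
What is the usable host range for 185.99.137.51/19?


Network: 185.99.128.0
Broadcast: 185.99.159.255
First usable = network + 1
Last usable = broadcast - 1
Range: 185.99.128.1 to 185.99.159.254


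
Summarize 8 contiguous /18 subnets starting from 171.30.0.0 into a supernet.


Original prefix: /18
Number of subnets: 8 = 2^3
New prefix = 18 - 3 = 15
Supernet: 171.30.0.0/15


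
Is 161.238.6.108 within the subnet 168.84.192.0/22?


Subnet network: 168.84.192.0
Test IP AND mask: 161.238.4.0
No, 161.238.6.108 is not in 168.84.192.0/22


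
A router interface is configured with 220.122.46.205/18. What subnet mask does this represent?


/18 means 18 network bits, 14 host bits
Binary: 11111111111111111100000000000000
Mask: 255.255.192.0


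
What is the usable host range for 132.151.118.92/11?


Network: 132.128.0.0
Broadcast: 132.159.255.255
First usable = network + 1
Last usable = broadcast - 1
Range: 132.128.0.1 to 132.159.255.254


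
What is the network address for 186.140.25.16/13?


IP:   10111010.10001100.00011001.00010000
Mask: 11111111.11111000.00000000.00000000
AND operation:
Net:  10111010.10001000.00000000.00000000
Network: 186.136.0.0/13


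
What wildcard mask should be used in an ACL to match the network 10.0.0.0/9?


Subnet mask: 255.128.0.0
Wildcard = 255.255.255.255 - subnet mask
255 - 255 = 0
255 - 128 = 127
255 - 0 = 255
255 - 0 = 255
Wildcard: 0.127.255.255


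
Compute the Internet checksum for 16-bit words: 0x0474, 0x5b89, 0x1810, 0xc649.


Sum all words (with carry folding):
+ 0x0474 = 0x0474
+ 0x5b89 = 0x5ffd
+ 0x1810 = 0x780d
+ 0xc649 = 0x3e57
One's complement: ~0x3e57
Checksum = 0xc1a8


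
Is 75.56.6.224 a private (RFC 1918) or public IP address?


RFC 1918 private ranges:
  10.0.0.0/8 (10.0.0.0 - 10.255.255.255)
  172.16.0.0/12 (172.16.0.0 - 172.31.255.255)
  192.168.0.0/16 (192.168.0.0 - 192.168.255.255)
Public (not in any RFC 1918 range)


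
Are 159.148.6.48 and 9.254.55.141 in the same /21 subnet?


Mask: 255.255.248.0
159.148.6.48 AND mask = 159.148.0.0
9.254.55.141 AND mask = 9.254.48.0
No, different subnets (159.148.0.0 vs 9.254.48.0)


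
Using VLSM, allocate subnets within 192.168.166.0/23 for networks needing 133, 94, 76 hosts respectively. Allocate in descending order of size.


133 hosts -> /24 (254 usable): 192.168.166.0/24
94 hosts -> /25 (126 usable): 192.168.167.0/25
76 hosts -> /25 (126 usable): 192.168.167.128/25
Allocation: 192.168.166.0/24 (133 hosts, 254 usable); 192.168.167.0/25 (94 hosts, 126 usable); 192.168.167.128/25 (76 hosts, 126 usable)


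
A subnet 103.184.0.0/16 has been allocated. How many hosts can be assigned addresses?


Host bits = 32 - 16 = 16
Total addresses = 2^16 = 65536
Usable = total - 2 (network and broadcast)
Usable hosts: 65534


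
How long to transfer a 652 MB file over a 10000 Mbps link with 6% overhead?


Effective throughput = 10000 * (1 - 6/100) = 9400 Mbps
File size in Mb = 652 * 8 = 5216 Mb
Time = 5216 / 9400
Time = 0.5549 seconds


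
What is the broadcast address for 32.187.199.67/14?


Network: 32.184.0.0/14
Host bits = 18
Set all host bits to 1:
Broadcast: 32.187.255.255


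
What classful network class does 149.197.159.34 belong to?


First octet: 149
Binary: 10010101
10xxxxxx -> Class B (128-191)
Class B, default mask 255.255.0.0 (/16)


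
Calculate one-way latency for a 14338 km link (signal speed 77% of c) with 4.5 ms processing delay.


Speed = 0.77 * 3e5 km/s = 231000 km/s
Propagation delay = 14338 / 231000 = 0.0621 s = 62.0693 ms
Processing delay = 4.5 ms
Total one-way latency = 66.5693 ms


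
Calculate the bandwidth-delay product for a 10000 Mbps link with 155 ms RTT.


BDP = bandwidth * RTT
= 10000 Mbps * 155 ms
= 10000 * 1e6 * 155 / 1000 bits
= 1550000000 bits
= 193750000 bytes
= 189208.9844 KB
BDP = 1550000000 bits (193750000 bytes)


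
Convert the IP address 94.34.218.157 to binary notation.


94 = 01011110
34 = 00100010
218 = 11011010
157 = 10011101
Binary: 01011110.00100010.11011010.10011101


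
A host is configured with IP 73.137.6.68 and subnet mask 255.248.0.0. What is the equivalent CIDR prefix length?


Binary: 11111111.11111000.00000000.00000000
Count leading 1s
Prefix: /13


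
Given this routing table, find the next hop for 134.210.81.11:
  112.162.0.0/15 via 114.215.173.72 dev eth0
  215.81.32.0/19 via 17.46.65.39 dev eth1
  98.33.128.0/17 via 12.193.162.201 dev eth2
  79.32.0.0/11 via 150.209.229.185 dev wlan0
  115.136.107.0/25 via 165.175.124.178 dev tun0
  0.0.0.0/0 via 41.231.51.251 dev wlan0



Longest prefix match for 134.210.81.11:
  /15 112.162.0.0: no
  /19 215.81.32.0: no
  /17 98.33.128.0: no
  /11 79.32.0.0: no
  /25 115.136.107.0: no
  /0 0.0.0.0: MATCH
Selected: next-hop 41.231.51.251 via wlan0 (matched /0)


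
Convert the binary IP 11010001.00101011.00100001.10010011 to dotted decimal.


11010001 = 209
00101011 = 43
00100001 = 33
10010011 = 147
IP: 209.43.33.147


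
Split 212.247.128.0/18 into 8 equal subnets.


New prefix = 18 + 3 = 21
Each subnet has 2048 addresses
  212.247.128.0/21
  212.247.136.0/21
  212.247.144.0/21
  212.247.152.0/21
  212.247.160.0/21
  212.247.168.0/21
  212.247.176.0/21
  212.247.184.0/21
Subnets: 212.247.128.0/21, 212.247.136.0/21, 212.247.144.0/21, 212.247.152.0/21, 212.247.160.0/21, 212.247.168.0/21, 212.247.176.0/21, 212.247.184.0/21


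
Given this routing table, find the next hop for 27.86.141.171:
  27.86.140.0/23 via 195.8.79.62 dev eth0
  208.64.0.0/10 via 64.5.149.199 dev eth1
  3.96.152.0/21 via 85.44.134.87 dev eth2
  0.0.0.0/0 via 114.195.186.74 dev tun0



Longest prefix match for 27.86.141.171:
  /23 27.86.140.0: MATCH
  /10 208.64.0.0: no
  /21 3.96.152.0: no
  /0 0.0.0.0: MATCH
Selected: next-hop 195.8.79.62 via eth0 (matched /23)


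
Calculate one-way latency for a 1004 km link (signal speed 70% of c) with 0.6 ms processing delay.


Speed = 0.7 * 3e5 km/s = 210000 km/s
Propagation delay = 1004 / 210000 = 0.0048 s = 4.781 ms
Processing delay = 0.6 ms
Total one-way latency = 5.381 ms


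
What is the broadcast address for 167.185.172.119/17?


Network: 167.185.128.0/17
Host bits = 15
Set all host bits to 1:
Broadcast: 167.185.255.255


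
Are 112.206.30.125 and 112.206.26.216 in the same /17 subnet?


Mask: 255.255.128.0
112.206.30.125 AND mask = 112.206.0.0
112.206.26.216 AND mask = 112.206.0.0
Yes, same subnet (112.206.0.0)


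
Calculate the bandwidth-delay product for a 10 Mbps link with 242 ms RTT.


BDP = bandwidth * RTT
= 10 Mbps * 242 ms
= 10 * 1e6 * 242 / 1000 bits
= 2420000 bits
= 302500 bytes
= 295.4102 KB
BDP = 2420000 bits (302500 bytes)


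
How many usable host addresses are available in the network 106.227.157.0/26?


Host bits = 32 - 26 = 6
Total addresses = 2^6 = 64
Usable = total - 2 (network and broadcast)
Usable hosts: 62


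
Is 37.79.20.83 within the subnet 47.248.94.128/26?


Subnet network: 47.248.94.128
Test IP AND mask: 37.79.20.64
No, 37.79.20.83 is not in 47.248.94.128/26


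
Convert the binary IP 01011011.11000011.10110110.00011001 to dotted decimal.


01011011 = 91
11000011 = 195
10110110 = 182
00011001 = 25
IP: 91.195.182.25


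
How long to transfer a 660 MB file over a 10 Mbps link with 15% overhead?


Effective throughput = 10 * (1 - 15/100) = 8.5 Mbps
File size in Mb = 660 * 8 = 5280 Mb
Time = 5280 / 8.5
Time = 621.1765 seconds


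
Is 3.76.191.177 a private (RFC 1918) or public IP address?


RFC 1918 private ranges:
  10.0.0.0/8 (10.0.0.0 - 10.255.255.255)
  172.16.0.0/12 (172.16.0.0 - 172.31.255.255)
  192.168.0.0/16 (192.168.0.0 - 192.168.255.255)
Public (not in any RFC 1918 range)


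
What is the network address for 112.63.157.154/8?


IP:   01110000.00111111.10011101.10011010
Mask: 11111111.00000000.00000000.00000000
AND operation:
Net:  01110000.00000000.00000000.00000000
Network: 112.0.0.0/8


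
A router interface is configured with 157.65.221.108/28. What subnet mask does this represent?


/28 means 28 network bits, 4 host bits
Binary: 11111111111111111111111111110000
Mask: 255.255.255.240


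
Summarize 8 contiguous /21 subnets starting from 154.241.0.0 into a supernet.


Original prefix: /21
Number of subnets: 8 = 2^3
New prefix = 21 - 3 = 18
Supernet: 154.241.0.0/18


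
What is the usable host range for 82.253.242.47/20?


Network: 82.253.240.0
Broadcast: 82.253.255.255
First usable = network + 1
Last usable = broadcast - 1
Range: 82.253.240.1 to 82.253.255.254


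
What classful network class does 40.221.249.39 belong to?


First octet: 40
Binary: 00101000
0xxxxxxx -> Class A (1-126)
Class A, default mask 255.0.0.0 (/8)


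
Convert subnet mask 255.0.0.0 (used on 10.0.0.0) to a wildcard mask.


Subnet mask: 255.0.0.0
Wildcard = 255.255.255.255 - subnet mask
255 - 255 = 0
255 - 0 = 255
255 - 0 = 255
255 - 0 = 255
Wildcard: 0.255.255.255


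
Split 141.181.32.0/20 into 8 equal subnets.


New prefix = 20 + 3 = 23
Each subnet has 512 addresses
  141.181.32.0/23
  141.181.34.0/23
  141.181.36.0/23
  141.181.38.0/23
  141.181.40.0/23
  141.181.42.0/23
  141.181.44.0/23
  141.181.46.0/23
Subnets: 141.181.32.0/23, 141.181.34.0/23, 141.181.36.0/23, 141.181.38.0/23, 141.181.40.0/23, 141.181.42.0/23, 141.181.44.0/23, 141.181.46.0/23


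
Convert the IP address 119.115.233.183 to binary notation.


119 = 01110111
115 = 01110011
233 = 11101001
183 = 10110111
Binary: 01110111.01110011.11101001.10110111


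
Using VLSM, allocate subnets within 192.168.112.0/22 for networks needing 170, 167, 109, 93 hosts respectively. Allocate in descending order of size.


170 hosts -> /24 (254 usable): 192.168.112.0/24
167 hosts -> /24 (254 usable): 192.168.113.0/24
109 hosts -> /25 (126 usable): 192.168.114.0/25
93 hosts -> /25 (126 usable): 192.168.114.128/25
Allocation: 192.168.112.0/24 (170 hosts, 254 usable); 192.168.113.0/24 (167 hosts, 254 usable); 192.168.114.0/25 (109 hosts, 126 usable); 192.168.114.128/25 (93 hosts, 126 usable)


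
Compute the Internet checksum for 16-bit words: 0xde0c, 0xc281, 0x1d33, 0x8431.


Sum all words (with carry folding):
+ 0xde0c = 0xde0c
+ 0xc281 = 0xa08e
+ 0x1d33 = 0xbdc1
+ 0x8431 = 0x41f3
One's complement: ~0x41f3
Checksum = 0xbe0c


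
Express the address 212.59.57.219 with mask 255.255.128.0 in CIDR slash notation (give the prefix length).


Binary: 11111111.11111111.10000000.00000000
Count leading 1s
Prefix: /17


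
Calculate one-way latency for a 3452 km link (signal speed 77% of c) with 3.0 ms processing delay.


Speed = 0.77 * 3e5 km/s = 231000 km/s
Propagation delay = 3452 / 231000 = 0.0149 s = 14.9437 ms
Processing delay = 3.0 ms
Total one-way latency = 17.9437 ms


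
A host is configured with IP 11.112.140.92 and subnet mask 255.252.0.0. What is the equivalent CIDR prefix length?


Binary: 11111111.11111100.00000000.00000000
Count leading 1s
Prefix: /14


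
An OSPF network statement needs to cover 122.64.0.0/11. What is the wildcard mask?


Subnet mask: 255.224.0.0
Wildcard = 255.255.255.255 - subnet mask
255 - 255 = 0
255 - 224 = 31
255 - 0 = 255
255 - 0 = 255
Wildcard: 0.31.255.255


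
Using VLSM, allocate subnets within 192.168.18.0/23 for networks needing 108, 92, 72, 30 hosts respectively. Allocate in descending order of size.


108 hosts -> /25 (126 usable): 192.168.18.0/25
92 hosts -> /25 (126 usable): 192.168.18.128/25
72 hosts -> /25 (126 usable): 192.168.19.0/25
30 hosts -> /27 (30 usable): 192.168.19.128/27
Allocation: 192.168.18.0/25 (108 hosts, 126 usable); 192.168.18.128/25 (92 hosts, 126 usable); 192.168.19.0/25 (72 hosts, 126 usable); 192.168.19.128/27 (30 hosts, 30 usable)


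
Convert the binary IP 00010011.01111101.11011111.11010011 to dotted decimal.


00010011 = 19
01111101 = 125
11011111 = 223
11010011 = 211
IP: 19.125.223.211


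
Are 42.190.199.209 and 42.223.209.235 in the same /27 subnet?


Mask: 255.255.255.224
42.190.199.209 AND mask = 42.190.199.192
42.223.209.235 AND mask = 42.223.209.224
No, different subnets (42.190.199.192 vs 42.223.209.224)


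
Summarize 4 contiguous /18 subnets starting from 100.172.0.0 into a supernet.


Original prefix: /18
Number of subnets: 4 = 2^2
New prefix = 18 - 2 = 16
Supernet: 100.172.0.0/16


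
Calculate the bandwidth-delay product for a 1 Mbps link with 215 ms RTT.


BDP = bandwidth * RTT
= 1 Mbps * 215 ms
= 1 * 1e6 * 215 / 1000 bits
= 215000 bits
= 26875 bytes
= 26.2451 KB
BDP = 215000 bits (26875 bytes)


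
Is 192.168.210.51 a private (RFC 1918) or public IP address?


RFC 1918 private ranges:
  10.0.0.0/8 (10.0.0.0 - 10.255.255.255)
  172.16.0.0/12 (172.16.0.0 - 172.31.255.255)
  192.168.0.0/16 (192.168.0.0 - 192.168.255.255)
Private (in 192.168.0.0/16)


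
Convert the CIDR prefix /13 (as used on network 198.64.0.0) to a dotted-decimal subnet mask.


/13 means 13 network bits, 19 host bits
Binary: 11111111111110000000000000000000
Mask: 255.248.0.0


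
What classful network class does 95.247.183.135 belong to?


First octet: 95
Binary: 01011111
0xxxxxxx -> Class A (1-126)
Class A, default mask 255.0.0.0 (/8)


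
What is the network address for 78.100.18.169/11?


IP:   01001110.01100100.00010010.10101001
Mask: 11111111.11100000.00000000.00000000
AND operation:
Net:  01001110.01100000.00000000.00000000
Network: 78.96.0.0/11


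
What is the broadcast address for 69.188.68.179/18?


Network: 69.188.64.0/18
Host bits = 14
Set all host bits to 1:
Broadcast: 69.188.127.255


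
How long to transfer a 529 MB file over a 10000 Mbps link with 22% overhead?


Effective throughput = 10000 * (1 - 22/100) = 7800 Mbps
File size in Mb = 529 * 8 = 4232 Mb
Time = 4232 / 7800
Time = 0.5426 seconds


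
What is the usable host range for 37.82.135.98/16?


Network: 37.82.0.0
Broadcast: 37.82.255.255
First usable = network + 1
Last usable = broadcast - 1
Range: 37.82.0.1 to 37.82.255.254


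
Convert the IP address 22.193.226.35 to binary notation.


22 = 00010110
193 = 11000001
226 = 11100010
35 = 00100011
Binary: 00010110.11000001.11100010.00100011


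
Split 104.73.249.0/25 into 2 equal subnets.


New prefix = 25 + 1 = 26
Each subnet has 64 addresses
  104.73.249.0/26
  104.73.249.64/26
Subnets: 104.73.249.0/26, 104.73.249.64/26


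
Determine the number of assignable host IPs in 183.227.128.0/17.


Host bits = 32 - 17 = 15
Total addresses = 2^15 = 32768
Usable = total - 2 (network and broadcast)
Usable hosts: 32766


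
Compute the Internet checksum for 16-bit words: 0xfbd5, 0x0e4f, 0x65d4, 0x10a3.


Sum all words (with carry folding):
+ 0xfbd5 = 0xfbd5
+ 0x0e4f = 0x0a25
+ 0x65d4 = 0x6ff9
+ 0x10a3 = 0x809c
One's complement: ~0x809c
Checksum = 0x7f63
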